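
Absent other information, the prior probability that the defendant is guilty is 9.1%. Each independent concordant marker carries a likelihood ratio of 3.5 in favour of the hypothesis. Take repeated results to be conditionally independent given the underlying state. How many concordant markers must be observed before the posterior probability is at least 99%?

Prior odds = 0.091/0.909 = 91/909.
Likelihood ratio per concordant marker = 3.5.
Target posterior odds = 0.99/0.01 = 99.
Need (91/909) × 3.5ⁿ ≥ 99, i.e. 3.5ⁿ ≥ 89991/91.
3.5⁵ = 525.21875 falls short of 89991/91 but 3.5⁶ = 1838.265625 reaches it, so n = 6.

6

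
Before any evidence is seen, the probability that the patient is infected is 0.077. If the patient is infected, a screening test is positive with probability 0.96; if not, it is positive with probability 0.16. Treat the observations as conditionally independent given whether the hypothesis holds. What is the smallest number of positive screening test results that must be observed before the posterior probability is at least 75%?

Prior odds = 0.077/0.923 = 77/923.
Likelihood ratio of a positive = 0.96/0.16 = 6.
Target odds: 0.75 ÷ 0.25 = 3.
Need (77/923) × 6ⁿ ≥ 3, i.e. 6ⁿ ≥ 2769/77.
6¹ = 6 falls short of 2769/77 but 6² = 36 reaches it, so n = 2.

2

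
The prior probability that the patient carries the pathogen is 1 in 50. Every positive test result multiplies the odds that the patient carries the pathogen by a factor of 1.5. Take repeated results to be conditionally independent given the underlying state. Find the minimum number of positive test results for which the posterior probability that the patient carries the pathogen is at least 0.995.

23

Prior odds: 0.02 ÷ 0.98 = 1/49.
Likelihood ratio per positive test result = 1.5.
Target posterior odds = 0.995/0.005 = 199.
Require 1.5ⁿ ≥ 199 ÷ (1/49) = 9751.
1.5²² ≈7481.83 falls short of 9751 but 1.5²³ ≈11222.7 reaches it, so n = 23.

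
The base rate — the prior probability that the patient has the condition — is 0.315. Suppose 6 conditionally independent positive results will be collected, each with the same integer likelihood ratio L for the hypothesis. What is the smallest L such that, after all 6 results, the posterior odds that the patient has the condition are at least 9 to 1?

2

Prior odds = 0.315/0.685 = 63/137.
Target odds = 9.
Need L⁶ ≥ 9 ÷ (63/137) = 137/7.
1⁶ = 1 < 137/7 ≤ 64 = 2⁶, so L = 2.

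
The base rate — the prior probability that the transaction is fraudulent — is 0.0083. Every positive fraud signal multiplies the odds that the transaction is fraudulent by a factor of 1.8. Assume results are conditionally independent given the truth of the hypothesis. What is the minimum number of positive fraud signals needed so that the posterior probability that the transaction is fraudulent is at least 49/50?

15

Prior odds = 0.0083/0.9917 = 83/9917.
Likelihood ratio per positive fraud signal = 1.8.
Target posterior odds = 0.98/0.02 = 49.
Need (83/9917) × 1.8ⁿ ≥ 49, i.e. 1.8ⁿ ≥ 485933/83.
1.8¹⁴ ≈3748.13 falls short of 485933/83 but 1.8¹⁵ ≈6746.64 reaches it, so n = 15.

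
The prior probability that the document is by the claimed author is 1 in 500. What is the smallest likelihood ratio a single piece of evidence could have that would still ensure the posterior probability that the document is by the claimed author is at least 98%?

24451

Prior odds = 0.002/0.998 = 1/499.
Target odds = 0.98/0.02 = 49.
Required Bayes factor = 49 ÷ (1/499) = 24451.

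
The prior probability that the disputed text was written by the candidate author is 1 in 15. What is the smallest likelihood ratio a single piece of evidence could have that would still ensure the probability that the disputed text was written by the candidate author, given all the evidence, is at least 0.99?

1386

Prior odds = (1/15)/(14/15) = 1/14.
Target odds = 0.99/0.01 = 99.
Required Bayes factor = 99 ÷ (1/14) = 1386.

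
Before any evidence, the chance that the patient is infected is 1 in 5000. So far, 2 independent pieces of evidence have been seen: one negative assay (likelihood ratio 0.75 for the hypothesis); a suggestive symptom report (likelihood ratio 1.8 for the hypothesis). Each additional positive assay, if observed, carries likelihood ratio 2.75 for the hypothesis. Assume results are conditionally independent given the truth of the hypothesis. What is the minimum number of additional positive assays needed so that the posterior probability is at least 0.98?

12

Prior odds = 0.0002/0.9998 = 1/4999.
Combined Bayes factor of the evidence already in hand = 0.75 × 1.8 = 1.35.
Odds after that evidence = (1/4999) × 1.35 = 27/99980.
Target odds = 0.98/0.02 = 49.
Need 2.75ⁿ ≥ 49 ÷ (27/99980) = 4899020/27.
2.75¹¹ ≈68023.6 falls short of 4899020/27 but 2.75¹² ≈187065 reaches it, so n = 12.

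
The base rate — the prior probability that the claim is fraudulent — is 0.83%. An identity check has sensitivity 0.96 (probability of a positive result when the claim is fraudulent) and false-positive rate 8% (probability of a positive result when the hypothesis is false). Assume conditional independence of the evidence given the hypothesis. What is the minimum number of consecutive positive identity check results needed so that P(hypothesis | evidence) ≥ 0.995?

Prior odds: 0.0083 ÷ 0.9917 = 83/9917.
Likelihood ratio of a positive result = 0.96/0.08 = 12.
Target posterior odds = 0.995/0.005 = 199.
Require 12ⁿ ≥ 199 ÷ (83/9917) = 1973483/83.
12⁴ = 20736 falls short of 1973483/83 but 12⁵ = 248832 reaches it, so n = 5.

5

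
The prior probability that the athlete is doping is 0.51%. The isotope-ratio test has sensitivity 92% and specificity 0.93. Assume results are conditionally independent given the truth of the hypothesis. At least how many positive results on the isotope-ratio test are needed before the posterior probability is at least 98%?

4

Prior odds = 0.0051/0.9949 = 51/9949.
False-positive rate = 1 − 0.93 = 0.07; likelihood ratio of a positive = 0.92/0.07 = 92/7.
Target posterior odds = 0.98/0.02 = 49.
Require (92/7)ⁿ ≥ 49 ÷ (51/9949) = 487501/51.
(92/7)³ = 778688/343 falls short of 487501/51 but (92/7)⁴ = 71639296/2401 reaches it, so n = 4.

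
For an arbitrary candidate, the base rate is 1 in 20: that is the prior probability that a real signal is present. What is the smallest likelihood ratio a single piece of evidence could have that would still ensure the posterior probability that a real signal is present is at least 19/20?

Prior odds = 0.05/0.95 = 1/19.
Target odds = 0.95/0.05 = 19.
Required Bayes factor = 19 ÷ (1/19) = 361.

361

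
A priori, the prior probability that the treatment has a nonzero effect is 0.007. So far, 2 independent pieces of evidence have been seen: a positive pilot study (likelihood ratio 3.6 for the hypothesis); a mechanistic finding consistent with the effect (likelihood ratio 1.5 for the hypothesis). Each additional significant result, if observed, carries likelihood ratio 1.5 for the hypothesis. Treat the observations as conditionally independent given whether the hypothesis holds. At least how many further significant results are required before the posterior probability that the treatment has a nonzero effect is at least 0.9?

Prior odds = 0.007/0.993 = 7/993.
Combined Bayes factor of the evidence already in hand = 3.6 × 1.5 = 5.4.
Odds after that evidence = (7/993) × 5.4 = 63/1655.
Target odds = 0.9/0.1 = 9.
Need 1.5ⁿ ≥ 9 ÷ (63/1655) = 1655/7.
1.5¹³ = 1594323/8192 falls short of 1655/7 but 1.5¹⁴ = 4782969/16384 reaches it, so n = 14.

14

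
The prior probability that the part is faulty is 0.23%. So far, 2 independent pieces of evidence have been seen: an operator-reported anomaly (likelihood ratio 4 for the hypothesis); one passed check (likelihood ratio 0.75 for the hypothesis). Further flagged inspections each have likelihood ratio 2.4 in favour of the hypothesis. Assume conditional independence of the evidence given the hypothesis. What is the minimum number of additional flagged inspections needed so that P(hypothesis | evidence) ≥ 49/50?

Prior odds = 0.0023/0.9977 = 23/9977.
Combined Bayes factor of the evidence already in hand = 4 × 0.75 = 3.
Odds after that evidence = (23/9977) × 3 = 69/9977.
Target odds = 0.98/0.02 = 49.
Need 2.4ⁿ ≥ 49 ÷ (69/9977) = 488873/69.
2.4¹⁰ ≈6340.34 falls short of 488873/69 but 2.4¹¹ ≈15216.8 reaches it, so n = 11.

11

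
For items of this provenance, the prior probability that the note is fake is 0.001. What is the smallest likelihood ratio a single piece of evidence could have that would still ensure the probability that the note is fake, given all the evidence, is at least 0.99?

98901

Prior odds = 0.001/0.999 = 1/999.
Target odds = 0.99/0.01 = 99.
Required Bayes factor = 99 ÷ (1/999) = 98901.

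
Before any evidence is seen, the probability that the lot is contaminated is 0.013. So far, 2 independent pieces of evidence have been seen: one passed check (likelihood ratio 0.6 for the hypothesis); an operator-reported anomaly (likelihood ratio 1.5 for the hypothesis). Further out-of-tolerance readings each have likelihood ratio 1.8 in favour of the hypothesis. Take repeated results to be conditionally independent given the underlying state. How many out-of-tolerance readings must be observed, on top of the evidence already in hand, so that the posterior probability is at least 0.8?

10

Prior odds = 0.013/0.987 = 13/987.
Combined Bayes factor of the evidence already in hand = 0.6 × 1.5 = 0.9.
Odds after that evidence = (13/987) × 0.9 = 39/3290.
Target odds = 0.8/0.2 = 4.
Need 1.8ⁿ ≥ 4 ÷ (39/3290) = 13160/39.
1.8⁹ = 387420489/1953125 falls short of 13160/39 but 1.8¹⁰ ≈357.047 reaches it, so n = 10.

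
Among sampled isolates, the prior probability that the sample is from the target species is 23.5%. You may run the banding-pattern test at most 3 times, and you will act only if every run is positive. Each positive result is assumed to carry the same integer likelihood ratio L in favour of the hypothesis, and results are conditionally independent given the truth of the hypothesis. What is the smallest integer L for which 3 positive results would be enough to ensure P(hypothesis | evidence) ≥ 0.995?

Prior odds = 0.235/0.765 = 47/153.
Target odds = 0.995/0.005 = 199.
Need L³ ≥ 199 ÷ (47/153) = 30447/47.
8³ = 512 < 30447/47 ≤ 729 = 9³, so L = 9.

9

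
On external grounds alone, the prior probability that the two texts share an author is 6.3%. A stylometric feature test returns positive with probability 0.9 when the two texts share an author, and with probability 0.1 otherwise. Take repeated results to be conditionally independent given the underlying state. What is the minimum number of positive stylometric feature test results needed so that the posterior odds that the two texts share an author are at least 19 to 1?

Prior odds = 0.063/0.937 = 63/937.
Likelihood ratio of a positive result = 0.9/0.1 = 9.
Target odds = 19.
Require 9ⁿ ≥ 19 ÷ (63/937) = 17803/63.
9² = 81 falls short of 17803/63 but 9³ = 729 reaches it, so n = 3.

3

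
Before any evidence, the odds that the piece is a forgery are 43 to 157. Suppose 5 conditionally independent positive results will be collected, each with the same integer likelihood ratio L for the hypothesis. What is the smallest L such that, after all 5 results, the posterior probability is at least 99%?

Prior odds = 43/157.
Target odds = 0.99/0.01 = 99.
Need L⁵ ≥ 99 ÷ (43/157) = 15543/43.
3⁵ = 243 < 15543/43 ≤ 1024 = 4⁵, so L = 4.

4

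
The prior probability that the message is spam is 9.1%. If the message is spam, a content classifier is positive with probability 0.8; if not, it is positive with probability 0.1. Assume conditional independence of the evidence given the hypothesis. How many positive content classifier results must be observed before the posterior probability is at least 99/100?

4

Prior odds: 0.091 ÷ 0.909 = 91/909.
Likelihood ratio of a positive = 0.8/0.1 = 8.
Target odds: 0.99 ÷ 0.01 = 99.
Require 8ⁿ ≥ 99 ÷ (91/909) = 89991/91.
8³ = 512 falls short of 89991/91 but 8⁴ = 4096 reaches it, so n = 4.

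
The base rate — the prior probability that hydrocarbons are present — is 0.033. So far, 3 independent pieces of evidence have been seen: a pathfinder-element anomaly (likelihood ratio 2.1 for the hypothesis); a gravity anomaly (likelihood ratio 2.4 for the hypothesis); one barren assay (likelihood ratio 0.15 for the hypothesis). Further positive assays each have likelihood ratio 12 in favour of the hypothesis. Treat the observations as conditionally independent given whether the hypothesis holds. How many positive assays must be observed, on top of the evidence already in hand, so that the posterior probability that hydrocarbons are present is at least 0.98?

4

Prior odds = 0.033/0.967 = 33/967.
Combined Bayes factor of the evidence already in hand = 2.1 × 2.4 × 0.15 = 0.756.
Odds after that evidence = (33/967) × 0.756 = 6237/241750.
Target odds = 0.98/0.02 = 49.
Need 12ⁿ ≥ 49 ÷ (6237/241750) = 1692250/891.
12³ = 1728 falls short of 1692250/891 but 12⁴ = 20736 reaches it, so n = 4.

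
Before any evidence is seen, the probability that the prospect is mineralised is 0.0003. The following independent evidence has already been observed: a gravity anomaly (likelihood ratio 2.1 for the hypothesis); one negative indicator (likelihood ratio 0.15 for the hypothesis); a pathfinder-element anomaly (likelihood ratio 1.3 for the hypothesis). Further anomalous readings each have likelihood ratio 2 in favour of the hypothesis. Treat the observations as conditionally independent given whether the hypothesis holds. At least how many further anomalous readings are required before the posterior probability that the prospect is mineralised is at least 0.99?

Prior odds = 0.0003/0.9997 = 3/9997.
Combined Bayes factor of the evidence already in hand = 2.1 × 0.15 × 1.3 = 0.4095.
Odds after that evidence = (3/9997) × 0.4095 = 189/1538000.
Target odds = 0.99/0.01 = 99.
Need 2ⁿ ≥ 99 ÷ (189/1538000) = 16918000/21.
2¹⁹ = 524288 falls short of 16918000/21 but 2²⁰ = 1048576 reaches it, so n = 20.

20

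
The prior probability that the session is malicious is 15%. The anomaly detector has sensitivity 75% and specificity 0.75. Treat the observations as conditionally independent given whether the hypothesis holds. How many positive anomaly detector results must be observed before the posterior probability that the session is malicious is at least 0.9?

4

Prior odds = 0.15/0.85 = 3/17.
False-positive rate = 1 − 0.75 = 0.25; likelihood ratio of a positive = 0.75/0.25 = 3.
Target posterior odds = 0.9/0.1 = 9.
Require 3ⁿ ≥ 9 ÷ (3/17) = 51.
3³ = 27 falls short of 51 but 3⁴ = 81 reaches it, so n = 4.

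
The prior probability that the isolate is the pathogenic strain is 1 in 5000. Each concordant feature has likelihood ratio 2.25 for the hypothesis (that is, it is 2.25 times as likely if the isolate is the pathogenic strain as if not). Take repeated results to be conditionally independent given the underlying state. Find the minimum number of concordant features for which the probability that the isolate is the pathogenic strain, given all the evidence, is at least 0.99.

Prior odds: 0.0002 ÷ 0.9998 = 1/4999.
Likelihood ratio per concordant feature = 2.25.
Target odds: 0.99 ÷ 0.01 = 99.
Need (1/4999) × 2.25ⁿ ≥ 99, i.e. 2.25ⁿ ≥ 494901.
2.25¹⁶ ≈431440 falls short of 494901 but 2.25¹⁷ ≈970740 reaches it, so n = 17.

17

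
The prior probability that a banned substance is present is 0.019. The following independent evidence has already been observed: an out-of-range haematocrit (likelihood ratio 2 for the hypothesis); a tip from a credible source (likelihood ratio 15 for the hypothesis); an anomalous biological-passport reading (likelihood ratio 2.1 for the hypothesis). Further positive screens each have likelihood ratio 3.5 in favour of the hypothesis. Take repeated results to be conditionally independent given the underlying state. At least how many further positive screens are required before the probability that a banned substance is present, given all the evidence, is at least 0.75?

1

Prior odds = 0.019/0.981 = 19/981.
Combined Bayes factor of the evidence already in hand = 2 × 15 × 2.1 = 63.
Odds after that evidence = (19/981) × 63 = 133/109.
Target odds = 0.75/0.25 = 3.
Need 3.5ⁿ ≥ 3 ÷ (133/109) = 327/133.
3.5¹ = 3.5, which meets the required 327/133; so n = 1.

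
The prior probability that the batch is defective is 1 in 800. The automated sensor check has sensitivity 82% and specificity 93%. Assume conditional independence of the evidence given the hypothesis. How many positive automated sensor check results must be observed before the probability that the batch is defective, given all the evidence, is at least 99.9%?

Prior odds = 0.00125/0.99875 = 1/799.
False-positive rate = 1 − 0.93 = 0.07; likelihood ratio of a positive = 0.82/0.07 = 82/7.
Target posterior odds = 0.999/0.001 = 999.
Require (82/7)ⁿ ≥ 999 ÷ (1/799) = 798201.
(82/7)⁵ ≈220587 falls short of 798201 but (82/7)⁶ ≈2.58401e+06 reaches it, so n = 6.

6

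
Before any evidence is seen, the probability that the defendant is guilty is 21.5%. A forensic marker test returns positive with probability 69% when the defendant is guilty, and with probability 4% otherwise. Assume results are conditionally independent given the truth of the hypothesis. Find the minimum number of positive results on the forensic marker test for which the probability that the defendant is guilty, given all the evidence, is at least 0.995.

Prior odds = 0.215/0.785 = 43/157.
Likelihood ratio of a positive result = 0.69/0.04 = 17.25.
Target odds: 0.995 ÷ 0.005 = 199.
Need (43/157) × 17.25ⁿ ≥ 199, i.e. 17.25ⁿ ≥ 31243/43.
17.25² = 297.5625 falls short of 31243/43 but 17.25³ = 5132.953125 reaches it, so n = 3.

3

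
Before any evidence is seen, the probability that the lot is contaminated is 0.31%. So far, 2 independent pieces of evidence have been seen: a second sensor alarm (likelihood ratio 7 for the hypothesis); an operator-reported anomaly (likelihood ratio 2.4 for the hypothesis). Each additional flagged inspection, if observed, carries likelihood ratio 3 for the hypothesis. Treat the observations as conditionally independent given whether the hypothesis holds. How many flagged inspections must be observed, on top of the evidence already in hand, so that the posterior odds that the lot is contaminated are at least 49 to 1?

7

Prior odds = 0.0031/0.9969 = 31/9969.
Combined Bayes factor of the evidence already in hand = 7 × 2.4 = 16.8.
Odds after that evidence = (31/9969) × 16.8 = 868/16615.
Target odds = 49.
Need 3ⁿ ≥ 49 ÷ (868/16615) = 116305/124.
3⁶ = 729 falls short of 116305/124 but 3⁷ = 2187 reaches it, so n = 7.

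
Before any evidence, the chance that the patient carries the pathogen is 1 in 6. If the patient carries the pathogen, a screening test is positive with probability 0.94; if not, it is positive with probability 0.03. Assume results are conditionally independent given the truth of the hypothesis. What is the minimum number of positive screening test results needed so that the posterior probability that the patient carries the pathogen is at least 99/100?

2

Prior odds: (1/6) ÷ (5/6) = 0.2.
Likelihood ratio of a positive = 0.94/0.03 = 94/3.
Target odds: 0.99 ÷ 0.01 = 99.
Need 0.2 × (94/3)ⁿ ≥ 99, i.e. (94/3)ⁿ ≥ 495.
(94/3)¹ = 94/3 falls short of 495 but (94/3)² = 8836/9 reaches it, so n = 2.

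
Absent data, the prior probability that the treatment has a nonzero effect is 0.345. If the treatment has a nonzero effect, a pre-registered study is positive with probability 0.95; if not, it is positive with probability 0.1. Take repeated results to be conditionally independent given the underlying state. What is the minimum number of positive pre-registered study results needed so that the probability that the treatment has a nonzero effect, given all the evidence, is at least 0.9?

2

Prior odds = 0.345/0.655 = 69/131.
Likelihood ratio of a positive = 0.95/0.1 = 9.5.
Target posterior odds = 0.9/0.1 = 9.
Require 9.5ⁿ ≥ 9 ÷ (69/131) = 393/23.
9.5¹ = 9.5 falls short of 393/23 but 9.5² = 90.25 reaches it, so n = 2.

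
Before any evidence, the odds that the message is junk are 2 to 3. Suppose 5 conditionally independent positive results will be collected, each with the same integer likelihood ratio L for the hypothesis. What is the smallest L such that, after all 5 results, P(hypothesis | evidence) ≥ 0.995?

Prior odds = 2/3.
Target odds = 0.995/0.005 = 199.
Need L⁵ ≥ 199 ÷ (2/3) = 298.5.
3⁵ = 243 < 298.5 ≤ 1024 = 4⁵, so L = 4.

4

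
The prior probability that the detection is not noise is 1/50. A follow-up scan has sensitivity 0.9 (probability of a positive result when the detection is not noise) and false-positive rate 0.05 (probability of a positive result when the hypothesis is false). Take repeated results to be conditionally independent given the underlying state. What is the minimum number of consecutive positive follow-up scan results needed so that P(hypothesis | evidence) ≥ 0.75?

Prior odds = 0.02/0.98 = 1/49.
Likelihood ratio of a positive result = 0.9/0.05 = 18.
Target posterior odds = 0.75/0.25 = 3.
Need (1/49) × 18ⁿ ≥ 3, i.e. 18ⁿ ≥ 147.
18¹ = 18 falls short of 147 but 18² = 324 reaches it, so n = 2.

2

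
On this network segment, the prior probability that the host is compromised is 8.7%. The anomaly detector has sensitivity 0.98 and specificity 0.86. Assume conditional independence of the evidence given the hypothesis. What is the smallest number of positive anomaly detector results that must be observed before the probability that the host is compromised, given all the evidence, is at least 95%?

Prior odds: 0.087 ÷ 0.913 = 87/913.
False-positive rate = 1 − 0.86 = 0.14; likelihood ratio of a positive = 0.98/0.14 = 7.
Target posterior odds = 0.95/0.05 = 19.
Need (87/913) × 7ⁿ ≥ 19, i.e. 7ⁿ ≥ 17347/87.
7² = 49 falls short of 17347/87 but 7³ = 343 reaches it, so n = 3.

3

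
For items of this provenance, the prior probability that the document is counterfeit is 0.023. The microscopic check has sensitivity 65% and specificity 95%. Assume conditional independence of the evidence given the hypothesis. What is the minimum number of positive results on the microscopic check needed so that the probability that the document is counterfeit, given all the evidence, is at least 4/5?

Prior odds = 0.023/0.977 = 23/977.
False-positive rate = 1 − 0.95 = 0.05; likelihood ratio of a positive = 0.65/0.05 = 13.
Target posterior odds = 0.8/0.2 = 4.
Need (23/977) × 13ⁿ ≥ 4, i.e. 13ⁿ ≥ 3908/23.
13² = 169 falls short of 3908/23 but 13³ = 2197 reaches it, so n = 3.

3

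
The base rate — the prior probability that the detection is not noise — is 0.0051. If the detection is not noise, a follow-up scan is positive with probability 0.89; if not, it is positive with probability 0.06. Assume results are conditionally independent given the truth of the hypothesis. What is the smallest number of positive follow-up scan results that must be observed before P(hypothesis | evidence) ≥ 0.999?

5

Prior odds = 0.0051/0.9949 = 51/9949.
Likelihood ratio of a positive = 0.89/0.06 = 89/6.
Target odds: 0.999 ÷ 0.001 = 999.
Need (51/9949) × (89/6)ⁿ ≥ 999, i.e. (89/6)ⁿ ≥ 3313017/17.
(89/6)⁴ = 62742241/1296 falls short of 3313017/17 but (89/6)⁵ ≈718115 reaches it, so n = 5.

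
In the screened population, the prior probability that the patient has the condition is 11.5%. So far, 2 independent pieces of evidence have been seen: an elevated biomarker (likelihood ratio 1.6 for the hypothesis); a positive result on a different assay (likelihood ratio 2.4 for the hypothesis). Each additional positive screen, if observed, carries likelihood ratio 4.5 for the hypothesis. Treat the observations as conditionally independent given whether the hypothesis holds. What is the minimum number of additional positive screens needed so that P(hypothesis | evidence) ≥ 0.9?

2

Prior odds = 0.115/0.885 = 23/177.
Combined Bayes factor of the evidence already in hand = 1.6 × 2.4 = 3.84.
Odds after that evidence = (23/177) × 3.84 = 736/1475.
Target odds = 0.9/0.1 = 9.
Need 4.5ⁿ ≥ 9 ÷ (736/1475) = 13275/736.
4.5¹ = 4.5 falls short of 13275/736 but 4.5² = 20.25 reaches it, so n = 2.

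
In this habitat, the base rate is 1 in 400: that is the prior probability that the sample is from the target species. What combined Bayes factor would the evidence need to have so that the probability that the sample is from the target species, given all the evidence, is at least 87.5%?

Prior odds = 0.0025/0.9975 = 1/399.
Target odds = 0.875/0.125 = 7.
Required Bayes factor = 7 ÷ (1/399) = 2793.

2793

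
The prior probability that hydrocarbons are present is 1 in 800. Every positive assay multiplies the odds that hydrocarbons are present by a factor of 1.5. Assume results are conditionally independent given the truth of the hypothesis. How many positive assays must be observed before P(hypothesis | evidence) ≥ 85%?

Prior odds = 0.00125/0.99875 = 1/799.
Likelihood ratio per positive assay = 1.5.
Target odds: 0.85 ÷ 0.15 = 17/3.
Need (1/799) × 1.5ⁿ ≥ 17/3, i.e. 1.5ⁿ ≥ 13583/3.
1.5²⁰ ≈3325.26 falls short of 13583/3 but 1.5²¹ ≈4987.89 reaches it, so n = 21.

21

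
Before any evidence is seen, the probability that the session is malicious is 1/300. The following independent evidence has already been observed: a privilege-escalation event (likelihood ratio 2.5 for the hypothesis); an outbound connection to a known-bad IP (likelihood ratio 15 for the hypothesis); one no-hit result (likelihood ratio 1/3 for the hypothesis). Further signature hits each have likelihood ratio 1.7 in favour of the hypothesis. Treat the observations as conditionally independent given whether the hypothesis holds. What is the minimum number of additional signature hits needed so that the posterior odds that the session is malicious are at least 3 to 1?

Prior odds = (1/300)/(299/300) = 1/299.
Combined Bayes factor of the evidence already in hand = 2.5 × 15 × (1/3) = 12.5.
Odds after that evidence = (1/299) × 12.5 = 25/598.
Target odds = 3.
Need 1.7ⁿ ≥ 3 ÷ (25/598) = 71.76.
1.7⁸ ≈69.7576 falls short of 71.76 but 1.7⁹ ≈118.588 reaches it, so n = 9.

9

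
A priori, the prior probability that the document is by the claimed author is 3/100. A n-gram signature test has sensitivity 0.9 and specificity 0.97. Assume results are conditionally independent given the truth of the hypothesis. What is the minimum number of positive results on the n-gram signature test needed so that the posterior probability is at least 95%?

2

Prior odds: 0.03 ÷ 0.97 = 3/97.
False-positive rate = 1 − 0.97 = 0.03; likelihood ratio of a positive = 0.9/0.03 = 30.
Target posterior odds = 0.95/0.05 = 19.
Require 30ⁿ ≥ 19 ÷ (3/97) = 1843/3.
30¹ = 30 falls short of 1843/3 but 30² = 900 reaches it, so n = 2.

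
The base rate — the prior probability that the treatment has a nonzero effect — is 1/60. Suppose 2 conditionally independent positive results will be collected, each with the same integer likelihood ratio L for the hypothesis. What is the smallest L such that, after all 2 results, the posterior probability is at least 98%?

54

Prior odds = (1/60)/(59/60) = 1/59.
Target odds = 0.98/0.02 = 49.
Need L² ≥ 49 ÷ (1/59) = 2891.
53² = 2809 < 2891 ≤ 2916 = 54², so L = 54.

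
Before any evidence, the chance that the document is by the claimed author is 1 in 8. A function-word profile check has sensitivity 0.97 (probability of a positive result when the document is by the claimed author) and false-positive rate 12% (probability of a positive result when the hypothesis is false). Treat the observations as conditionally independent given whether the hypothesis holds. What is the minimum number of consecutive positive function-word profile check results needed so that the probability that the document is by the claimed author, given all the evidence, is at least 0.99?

Prior odds = 0.125/0.875 = 1/7.
Likelihood ratio of a positive result = 0.97/0.12 = 97/12.
Target posterior odds = 0.99/0.01 = 99.
Require (97/12)ⁿ ≥ 99 ÷ (1/7) = 693.
(97/12)³ = 912673/1728 falls short of 693 but (97/12)⁴ = 88529281/20736 reaches it, so n = 4.

4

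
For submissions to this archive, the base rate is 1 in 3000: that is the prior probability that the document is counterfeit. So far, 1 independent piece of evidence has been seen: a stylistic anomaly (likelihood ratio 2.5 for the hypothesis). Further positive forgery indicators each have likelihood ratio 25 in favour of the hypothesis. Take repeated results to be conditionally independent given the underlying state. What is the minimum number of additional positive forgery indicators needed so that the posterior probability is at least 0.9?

3

Prior odds = (1/3000)/(2999/3000) = 1/2999.
Bayes factor of the evidence already in hand = 2.5.
Odds after that evidence = (1/2999) × 2.5 = 5/5998.
Target odds = 0.9/0.1 = 9.
Need 25ⁿ ≥ 9 ÷ (5/5998) = 10796.4.
25² = 625 falls short of 10796.4 but 25³ = 15625 reaches it, so n = 3.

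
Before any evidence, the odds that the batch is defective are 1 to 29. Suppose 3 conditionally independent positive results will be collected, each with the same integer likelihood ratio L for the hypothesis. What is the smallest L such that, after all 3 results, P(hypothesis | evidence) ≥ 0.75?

Prior odds = 1/29.
Target odds = 0.75/0.25 = 3.
Need L³ ≥ 3 ÷ (1/29) = 87.
4³ = 64 < 87 ≤ 125 = 5³, so L = 5.

5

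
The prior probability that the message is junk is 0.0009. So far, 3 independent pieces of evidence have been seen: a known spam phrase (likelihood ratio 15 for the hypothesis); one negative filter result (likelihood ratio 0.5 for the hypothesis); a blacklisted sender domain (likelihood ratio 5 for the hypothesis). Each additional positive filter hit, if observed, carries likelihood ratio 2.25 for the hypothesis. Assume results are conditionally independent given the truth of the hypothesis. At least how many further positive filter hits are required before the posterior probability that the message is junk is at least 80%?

Prior odds = 0.0009/0.9991 = 9/9991.
Combined Bayes factor of the evidence already in hand = 15 × 0.5 × 5 = 37.5.
Odds after that evidence = (9/9991) × 37.5 = 675/19982.
Target odds = 0.8/0.2 = 4.
Need 2.25ⁿ ≥ 4 ÷ (675/19982) = 79928/675.
2.25⁵ = 59049/1024 falls short of 79928/675 but 2.25⁶ = 531441/4096 reaches it, so n = 6.

6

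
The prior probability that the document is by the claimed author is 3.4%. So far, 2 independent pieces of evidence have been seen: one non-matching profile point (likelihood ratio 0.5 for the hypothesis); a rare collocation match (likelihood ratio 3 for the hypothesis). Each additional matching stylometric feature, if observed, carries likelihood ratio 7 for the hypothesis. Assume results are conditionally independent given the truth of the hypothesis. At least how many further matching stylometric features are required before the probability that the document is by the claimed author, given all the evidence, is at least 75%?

Prior odds = 0.034/0.966 = 17/483.
Combined Bayes factor of the evidence already in hand = 0.5 × 3 = 1.5.
Odds after that evidence = (17/483) × 1.5 = 17/322.
Target odds = 0.75/0.25 = 3.
Need 7ⁿ ≥ 3 ÷ (17/322) = 966/17.
7² = 49 falls short of 966/17 but 7³ = 343 reaches it, so n = 3.

3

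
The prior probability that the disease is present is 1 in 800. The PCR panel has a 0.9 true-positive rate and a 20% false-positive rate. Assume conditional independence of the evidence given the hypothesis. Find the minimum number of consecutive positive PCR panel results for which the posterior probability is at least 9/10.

Prior odds = 0.00125/0.99875 = 1/799.
Likelihood ratio of a positive result = 0.9/0.2 = 4.5.
Target odds: 0.9 ÷ 0.1 = 9.
Need (1/799) × 4.5ⁿ ≥ 9, i.e. 4.5ⁿ ≥ 7191.
4.5⁵ = 1845.28125 falls short of 7191 but 4.5⁶ = 8303.765625 reaches it, so n = 6.

6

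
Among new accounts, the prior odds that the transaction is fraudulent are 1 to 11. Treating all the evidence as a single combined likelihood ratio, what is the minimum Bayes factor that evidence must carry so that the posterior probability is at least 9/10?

Prior odds = 1/11.
Target odds = 0.9/0.1 = 9.
Required Bayes factor = 9 ÷ (1/11) = 99.

99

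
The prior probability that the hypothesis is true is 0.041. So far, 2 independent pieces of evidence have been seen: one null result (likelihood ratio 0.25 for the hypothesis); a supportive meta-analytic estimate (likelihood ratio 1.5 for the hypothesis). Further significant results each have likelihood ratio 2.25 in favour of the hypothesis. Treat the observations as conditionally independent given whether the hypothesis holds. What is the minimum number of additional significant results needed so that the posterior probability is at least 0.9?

8

Prior odds = 0.041/0.959 = 41/959.
Combined Bayes factor of the evidence already in hand = 0.25 × 1.5 = 0.375.
Odds after that evidence = (41/959) × 0.375 = 123/7672.
Target odds = 0.9/0.1 = 9.
Need 2.25ⁿ ≥ 9 ÷ (123/7672) = 23016/41.
2.25⁷ = 4782969/16384 falls short of 23016/41 but 2.25⁸ = 43046721/65536 reaches it, so n = 8.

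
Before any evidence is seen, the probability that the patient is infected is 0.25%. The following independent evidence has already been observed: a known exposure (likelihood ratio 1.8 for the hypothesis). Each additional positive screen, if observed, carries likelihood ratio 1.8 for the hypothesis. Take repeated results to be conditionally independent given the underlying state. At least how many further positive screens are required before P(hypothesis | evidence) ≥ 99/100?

18

Prior odds = 0.0025/0.9975 = 1/399.
Bayes factor of the evidence already in hand = 1.8.
Odds after that evidence = (1/399) × 1.8 = 3/665.
Target odds = 0.99/0.01 = 99.
Need 1.8ⁿ ≥ 99 ÷ (3/665) = 21945.
1.8¹⁷ ≈21859.1 falls short of 21945 but 1.8¹⁸ ≈39346.4 reaches it, so n = 18.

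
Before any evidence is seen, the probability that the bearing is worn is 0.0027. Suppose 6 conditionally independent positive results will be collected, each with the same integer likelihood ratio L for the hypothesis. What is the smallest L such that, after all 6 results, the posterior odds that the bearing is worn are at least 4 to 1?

Prior odds = 0.0027/0.9973 = 27/9973.
Target odds = 4.
Need L⁶ ≥ 4 ÷ (27/9973) = 39892/27.
3⁶ = 729 < 39892/27 ≤ 4096 = 4⁶, so L = 4.

4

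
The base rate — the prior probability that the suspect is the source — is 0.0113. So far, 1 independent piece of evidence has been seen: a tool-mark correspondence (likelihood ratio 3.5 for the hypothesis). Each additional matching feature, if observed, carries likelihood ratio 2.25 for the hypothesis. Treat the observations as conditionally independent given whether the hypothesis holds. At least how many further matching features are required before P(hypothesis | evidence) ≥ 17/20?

Prior odds = 0.0113/0.9887 = 113/9887.
Bayes factor of the evidence already in hand = 3.5.
Odds after that evidence = (113/9887) × 3.5 = 791/19774.
Target odds = 0.85/0.15 = 17/3.
Need 2.25ⁿ ≥ 17/3 ÷ (791/19774) = 336158/2373.
2.25⁶ = 531441/4096 falls short of 336158/2373 but 2.25⁷ = 4782969/16384 reaches it, so n = 7.

7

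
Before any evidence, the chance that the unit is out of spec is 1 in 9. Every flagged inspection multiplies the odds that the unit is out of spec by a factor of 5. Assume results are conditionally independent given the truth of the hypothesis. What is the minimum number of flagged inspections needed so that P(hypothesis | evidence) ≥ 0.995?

Prior odds: (1/9) ÷ (8/9) = 0.125.
Likelihood ratio per flagged inspection = 5.
Target posterior odds = 0.995/0.005 = 199.
Require 5ⁿ ≥ 199 ÷ 0.125 = 1592.
5⁴ = 625 falls short of 1592 but 5⁵ = 3125 reaches it, so n = 5.

5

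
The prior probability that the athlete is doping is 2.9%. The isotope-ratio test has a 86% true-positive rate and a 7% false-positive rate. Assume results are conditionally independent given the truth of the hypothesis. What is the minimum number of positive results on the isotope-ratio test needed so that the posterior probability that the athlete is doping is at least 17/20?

3

Prior odds: 0.029 ÷ 0.971 = 29/971.
Likelihood ratio of a positive result = 0.86/0.07 = 86/7.
Target odds: 0.85 ÷ 0.15 = 17/3.
Need (29/971) × (86/7)ⁿ ≥ 17/3, i.e. (86/7)ⁿ ≥ 16507/87.
(86/7)² = 7396/49 falls short of 16507/87 but (86/7)³ = 636056/343 reaches it, so n = 3.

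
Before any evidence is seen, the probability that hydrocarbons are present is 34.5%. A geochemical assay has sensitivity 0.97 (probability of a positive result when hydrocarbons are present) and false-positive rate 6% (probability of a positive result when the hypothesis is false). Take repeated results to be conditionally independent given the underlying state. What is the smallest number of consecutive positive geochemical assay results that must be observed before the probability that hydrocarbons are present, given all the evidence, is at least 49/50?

2

Prior odds: 0.345 ÷ 0.655 = 69/131.
Likelihood ratio of a positive result = 0.97/0.06 = 97/6.
Target odds: 0.98 ÷ 0.02 = 49.
Require (97/6)ⁿ ≥ 49 ÷ (69/131) = 6419/69.
(97/6)¹ = 97/6 falls short of 6419/69 but (97/6)² = 9409/36 reaches it, so n = 2.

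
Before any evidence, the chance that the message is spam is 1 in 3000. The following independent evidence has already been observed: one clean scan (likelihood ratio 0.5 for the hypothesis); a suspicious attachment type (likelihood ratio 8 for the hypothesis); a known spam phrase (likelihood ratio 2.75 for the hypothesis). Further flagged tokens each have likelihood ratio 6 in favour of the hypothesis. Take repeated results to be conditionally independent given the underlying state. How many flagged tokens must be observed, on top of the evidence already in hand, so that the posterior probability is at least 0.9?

5

Prior odds = (1/3000)/(2999/3000) = 1/2999.
Combined Bayes factor of the evidence already in hand = 0.5 × 8 × 2.75 = 11.
Odds after that evidence = (1/2999) × 11 = 11/2999.
Target odds = 0.9/0.1 = 9.
Need 6ⁿ ≥ 9 ÷ (11/2999) = 26991/11.
6⁴ = 1296 falls short of 26991/11 but 6⁵ = 7776 reaches it, so n = 5.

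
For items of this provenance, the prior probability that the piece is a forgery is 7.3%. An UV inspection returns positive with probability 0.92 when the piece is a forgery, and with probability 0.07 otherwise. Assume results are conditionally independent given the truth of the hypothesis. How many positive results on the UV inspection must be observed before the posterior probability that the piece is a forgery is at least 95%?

3

Prior odds: 0.073 ÷ 0.927 = 73/927.
Likelihood ratio of a positive result = 0.92/0.07 = 92/7.
Target posterior odds = 0.95/0.05 = 19.
Need (73/927) × (92/7)ⁿ ≥ 19, i.e. (92/7)ⁿ ≥ 17613/73.
(92/7)² = 8464/49 falls short of 17613/73 but (92/7)³ = 778688/343 reaches it, so n = 3.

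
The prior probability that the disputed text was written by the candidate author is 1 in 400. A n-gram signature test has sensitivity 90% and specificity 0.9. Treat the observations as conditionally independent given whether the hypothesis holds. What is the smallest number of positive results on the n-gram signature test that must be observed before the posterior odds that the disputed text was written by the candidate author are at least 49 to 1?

5

Prior odds: 0.0025 ÷ 0.9975 = 1/399.
False-positive rate = 1 − 0.9 = 0.1; likelihood ratio of a positive = 0.9/0.1 = 9.
Target odds = 49.
Need (1/399) × 9ⁿ ≥ 49, i.e. 9ⁿ ≥ 19551.
9⁴ = 6561 falls short of 19551 but 9⁵ = 59049 reaches it, so n = 5.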